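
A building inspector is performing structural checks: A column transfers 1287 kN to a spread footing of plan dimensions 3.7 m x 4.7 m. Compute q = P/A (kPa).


A = 3.7 * 4.7 = 17.39 m^2
q = P / A = 1287 / 17.39
= 74.0081 kPa

74.0081 kPa


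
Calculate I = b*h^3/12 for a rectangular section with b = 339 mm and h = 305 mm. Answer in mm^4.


I = b * h^3 / 12
= 339 * 305^3 / 12
= 339 * 28372625 / 12
= 801526656.25 mm^4

801526656.25 mm^4


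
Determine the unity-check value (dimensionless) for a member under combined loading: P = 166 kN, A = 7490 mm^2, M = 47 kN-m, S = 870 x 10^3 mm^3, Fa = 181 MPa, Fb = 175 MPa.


f_a = P / A = 166000.0 / 7490 = 22.1629 MPa
f_b = M / S = 47000000.0 / 870000.0 = 54.023 MPa
Ratio = f_a / Fa + f_b / Fb
= 22.1629 / 181 + 54.023 / 175
= 0.4311 (dimensionless)

0.4311 (dimensionless)


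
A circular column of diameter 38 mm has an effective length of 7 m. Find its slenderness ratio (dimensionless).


Radius of gyration r = d / 4 = 38 / 4 = 9.5 mm
L_eff = 7000.0 mm
Slenderness ratio = L / r = 7000.0 / 9.5 = 736.84 (dimensionless)

736.84 (dimensionless)


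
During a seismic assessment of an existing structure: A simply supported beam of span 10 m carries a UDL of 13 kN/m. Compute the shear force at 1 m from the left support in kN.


R_A = w * L / 2 = 13 * 10 / 2 = 65.0 kN
V(x) = R_A - w * x = 65.0 - 13 * 1
= 52.0 kN

52.0 kN


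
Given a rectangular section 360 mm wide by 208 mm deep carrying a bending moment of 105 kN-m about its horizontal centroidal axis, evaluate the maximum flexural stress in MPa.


I = b * h^3 / 12 = 360 * 208^3 / 12 = 269967360.0 mm^4
y = h / 2 = 208 / 2 = 104.0 mm
M = 105 kN-m = 105000000.0 N-mm
sigma = M * y / I = 105000000.0 * 104.0 / 269967360.0
= 40.45 MPa

40.45 MPa


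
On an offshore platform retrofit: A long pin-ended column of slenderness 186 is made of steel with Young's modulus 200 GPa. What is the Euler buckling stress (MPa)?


sigma_cr = pi^2 * E / lambda^2
= 9.8696 * 200000.0 / 186^2
= 9.8696 * 200000.0 / 34596
= 57.0563 MPa

57.0563 MPa


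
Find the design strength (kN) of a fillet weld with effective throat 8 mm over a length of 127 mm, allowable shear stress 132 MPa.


Strength = throat * length * allowable stress
= 8 * 127 * 132 N
= 134112 N
= 134.11 kN

134.11 kN


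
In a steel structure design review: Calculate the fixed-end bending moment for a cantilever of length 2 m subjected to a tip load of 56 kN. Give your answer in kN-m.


For a cantilever with a point load at the free end:
M_max = P * L = 56 * 2 = 112 kN-m

112 kN-m


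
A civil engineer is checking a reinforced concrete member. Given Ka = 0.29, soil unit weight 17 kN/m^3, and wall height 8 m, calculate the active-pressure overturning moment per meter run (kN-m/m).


Pa = 0.5 * Ka * gamma * H^2
= 0.5 * 0.29 * 17 * 8^2
= 157.76 kN/m
Arm = H / 3 = 8 / 3 = 2.6667 m
Mo = Pa * arm = Pa * H / 3 = 157.76 * 8 / 3 = 420.6933 kN-m/m

420.6933 kN-m/m


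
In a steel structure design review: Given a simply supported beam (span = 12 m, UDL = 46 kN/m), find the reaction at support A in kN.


Total load = w * L = 46 * 12 = 552 kN
By symmetry, each reaction R = total / 2 = 552 / 2 = 276.0 kN

276.0 kN


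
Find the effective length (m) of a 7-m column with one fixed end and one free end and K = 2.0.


L_eff = K * L
= 2.0 * 7
= 14.0 m

14.0 m


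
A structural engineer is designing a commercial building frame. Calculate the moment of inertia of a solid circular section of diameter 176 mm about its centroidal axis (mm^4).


r = d / 2 = 176 / 2 = 88.0 mm
I = pi * r^4 / 4 = pi * 88.0^4 / 4
= 47099963.43 mm^4

47099963.43 mm^4


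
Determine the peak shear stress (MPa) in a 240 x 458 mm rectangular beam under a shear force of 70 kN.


A = b * h = 240 * 458 = 109920 mm^2
V = 70 kN = 70000.0 N
tau_max = 1.5 * V / A = 1.5 * 70000.0 / 109920
= 0.9552 MPa

0.9552 MPa


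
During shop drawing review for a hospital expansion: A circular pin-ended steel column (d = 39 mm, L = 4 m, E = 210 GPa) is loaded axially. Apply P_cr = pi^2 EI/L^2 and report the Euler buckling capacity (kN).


I = pi * d^4 / 64 = 113560.77 mm^4
L = 4000.0 mm
P_cr = pi^2 * E * I / L^2
= 9.8696 * 210000.0 * 113560.77 / 4000.0^2
= 14710.5 N = 14.7105 kN

14.7105 kN


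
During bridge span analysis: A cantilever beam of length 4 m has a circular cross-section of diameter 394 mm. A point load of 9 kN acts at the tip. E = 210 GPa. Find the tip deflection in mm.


I = pi * d^4 / 64 = pi * 394^4 / 64 = 1182918396.8 mm^4
L = 4000.0 mm, P = 9000.0 N, E = 210000.0 MPa
delta = P * L^3 / (3 * E * I)
= 9000.0 * 4000.0^3 / (3 * 210000.0 * 1182918396.8)
= 0.7729 mm

0.7729 mm


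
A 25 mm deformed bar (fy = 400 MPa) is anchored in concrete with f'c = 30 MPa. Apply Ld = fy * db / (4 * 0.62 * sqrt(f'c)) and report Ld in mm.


Ld = (fy * db) / (4 * 0.62 * sqrt(f'c))
= (400 * 25) / (4 * 0.62 * sqrt(30))
= 10000 / 13.5835
= 736.19 mm

736.19 mm


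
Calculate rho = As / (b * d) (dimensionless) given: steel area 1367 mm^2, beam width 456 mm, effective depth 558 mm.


rho = As / (b * d)
= 1367 / (456 * 558)
= 1367 / 254448
= 0.005372 (dimensionless)

0.005372 (dimensionless)


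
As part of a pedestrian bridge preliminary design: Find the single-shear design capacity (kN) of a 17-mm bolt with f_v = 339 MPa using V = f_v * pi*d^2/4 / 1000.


A = pi * d^2 / 4 = pi * 17^2 / 4 = 226.9801 mm^2
V = f_v * A / 1000 = 339 * 226.9801 / 1000
= 76.9462 kN

76.9462 kN


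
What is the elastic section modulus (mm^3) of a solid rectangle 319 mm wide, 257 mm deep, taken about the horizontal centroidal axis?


S = b * h^2 / 6
= 319 * 257^2 / 6
= 319 * 66049 / 6
= 3511605.17 mm^3

3511605.17 mm^3


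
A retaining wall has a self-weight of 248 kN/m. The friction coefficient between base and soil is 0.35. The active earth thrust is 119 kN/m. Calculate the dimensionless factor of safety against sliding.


Resisting force = mu * W = 0.35 * 248 = 86.8 kN/m
FOS = Resisting / Driving = 86.8 / 119
= 0.7294 (dimensionless)

0.7294 (dimensionless)


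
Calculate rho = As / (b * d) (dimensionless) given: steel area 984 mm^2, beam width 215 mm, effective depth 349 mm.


rho = As / (b * d)
= 984 / (215 * 349)
= 984 / 75035
= 0.013114 (dimensionless)

0.013114 (dimensionless)


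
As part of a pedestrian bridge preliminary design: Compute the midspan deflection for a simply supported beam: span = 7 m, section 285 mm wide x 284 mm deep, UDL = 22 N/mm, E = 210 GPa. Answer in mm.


I = 285 * 284^3 / 12 = 544024720.0 mm^4
L = 7000.0 mm, w = 22 N/mm, E = 210000.0 MPa
delta = 5 * w * L^4 / (384 * E * I)
= 5 * 22 * 7000.0^4 / (384 * 210000.0 * 544024720.0)
= 6.0203 mm

6.0203 mm


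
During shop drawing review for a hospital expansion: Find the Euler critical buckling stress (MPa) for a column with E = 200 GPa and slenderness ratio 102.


sigma_cr = pi^2 * E / lambda^2
= 9.8696 * 200000.0 / 102^2
= 9.8696 * 200000.0 / 10404
= 189.7271 MPa

189.7271 MPa


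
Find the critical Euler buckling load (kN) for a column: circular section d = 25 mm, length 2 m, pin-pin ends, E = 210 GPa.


I = pi * d^4 / 64 = 19174.76 mm^4
L = 2000.0 mm
P_cr = pi^2 * E * I / L^2
= 9.8696 * 210000.0 * 19174.76 / 2000.0^2
= 9935.48 N = 9.9355 kN

9.9355 kN


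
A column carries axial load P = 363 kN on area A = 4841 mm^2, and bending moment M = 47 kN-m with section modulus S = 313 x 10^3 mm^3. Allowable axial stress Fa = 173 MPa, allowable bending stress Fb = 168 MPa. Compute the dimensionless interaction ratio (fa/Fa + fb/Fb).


f_a = P / A = 363000.0 / 4841 = 74.9845 MPa
f_b = M / S = 47000000.0 / 313000.0 = 150.1597 MPa
Ratio = f_a / Fa + f_b / Fb
= 74.9845 / 173 + 150.1597 / 168
= 1.3272 (dimensionless)

1.3272 (dimensionless)


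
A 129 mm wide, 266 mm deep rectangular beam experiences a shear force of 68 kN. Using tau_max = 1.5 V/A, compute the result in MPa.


A = b * h = 129 * 266 = 34314 mm^2
V = 68 kN = 68000.0 N
tau_max = 1.5 * V / A = 1.5 * 68000.0 / 34314
= 2.9725 MPa

2.9725 MPa


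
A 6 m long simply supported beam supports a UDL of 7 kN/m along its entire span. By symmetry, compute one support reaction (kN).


Total load = w * L = 7 * 6 = 42 kN
By symmetry, each reaction R = total / 2 = 42 / 2 = 21.0 kN

21.0 kN


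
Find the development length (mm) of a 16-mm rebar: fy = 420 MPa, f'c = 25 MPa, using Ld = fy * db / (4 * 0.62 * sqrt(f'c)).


Ld = (fy * db) / (4 * 0.62 * sqrt(f'c))
= (420 * 16) / (4 * 0.62 * sqrt(25))
= 6720 / 12.4
= 541.94 mm

541.94 mm


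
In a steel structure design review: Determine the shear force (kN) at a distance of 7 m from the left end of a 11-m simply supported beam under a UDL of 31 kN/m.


R_A = w * L / 2 = 31 * 11 / 2 = 170.5 kN
V(x) = R_A - w * x = 170.5 - 31 * 7
= -46.5 kN

-46.5 kN


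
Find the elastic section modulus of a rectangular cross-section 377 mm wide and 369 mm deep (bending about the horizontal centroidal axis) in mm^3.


S = b * h^2 / 6
= 377 * 369^2 / 6
= 377 * 136161 / 6
= 8555449.5 mm^3

8555449.5 mm^3


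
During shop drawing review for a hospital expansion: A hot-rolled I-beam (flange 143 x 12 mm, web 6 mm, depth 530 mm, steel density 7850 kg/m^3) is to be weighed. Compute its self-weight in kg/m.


A_flanges = 2 * 143 * 12 = 3432 mm^2
A_web = (530 - 2 * 12) * 6 = 3036 mm^2
A_total = 3432 + 3036 = 6468 mm^2 = 0.006468 m^2
Weight = rho * A = 7850 * 0.006468 = 50.7738 kg/m

50.7738 kg/m


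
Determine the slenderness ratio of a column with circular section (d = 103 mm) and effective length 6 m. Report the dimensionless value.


Radius of gyration r = d / 4 = 103 / 4 = 25.75 mm
L_eff = 6000.0 mm
Slenderness ratio = L / r = 6000.0 / 25.75 = 233.01 (dimensionless)

233.01 (dimensionless)


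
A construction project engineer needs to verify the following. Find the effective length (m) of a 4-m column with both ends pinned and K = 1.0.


L_eff = K * L
= 1.0 * 4
= 4.0 m

4.0 m


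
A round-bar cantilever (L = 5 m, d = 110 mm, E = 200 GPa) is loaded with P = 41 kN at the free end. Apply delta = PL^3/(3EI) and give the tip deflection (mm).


I = pi * d^4 / 64 = pi * 110^4 / 64 = 7186884.07 mm^4
L = 5000.0 mm, P = 41000.0 N, E = 200000.0 MPa
delta = P * L^3 / (3 * E * I)
= 41000.0 * 5000.0^3 / (3 * 200000.0 * 7186884.07)
= 1188.5076 mm

1188.5076 mm


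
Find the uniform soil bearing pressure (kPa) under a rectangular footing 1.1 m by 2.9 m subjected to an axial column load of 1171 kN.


A = 1.1 * 2.9 = 3.19 m^2
q = P / A = 1171 / 3.19
= 367.0846 kPa

367.0846 kPa


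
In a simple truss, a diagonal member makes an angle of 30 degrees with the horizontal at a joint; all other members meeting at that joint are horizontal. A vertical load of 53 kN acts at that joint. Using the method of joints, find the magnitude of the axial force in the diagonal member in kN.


At the joint, only the diagonal has a vertical component, so vertical equilibrium gives:
F * sin(30) = 53
F = 53 / sin(30)
= 53 / 0.5
= 106.0 kN

106.0 kN


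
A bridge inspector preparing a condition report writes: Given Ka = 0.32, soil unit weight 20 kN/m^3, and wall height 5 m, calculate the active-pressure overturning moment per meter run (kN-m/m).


Pa = 0.5 * Ka * gamma * H^2
= 0.5 * 0.32 * 20 * 5^2
= 80.0 kN/m
Arm = H / 3 = 5 / 3 = 1.6667 m
Mo = Pa * arm = Pa * H / 3 = 80.0 * 5 / 3 = 133.3333 kN-m/m

133.3333 kN-m/m


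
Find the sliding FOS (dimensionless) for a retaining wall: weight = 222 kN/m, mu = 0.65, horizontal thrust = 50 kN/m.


Resisting force = mu * W = 0.65 * 222 = 144.3 kN/m
FOS = Resisting / Driving = 144.3 / 50
= 2.886 (dimensionless)

2.886 (dimensionless)


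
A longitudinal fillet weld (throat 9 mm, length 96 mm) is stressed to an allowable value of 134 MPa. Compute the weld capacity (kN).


Strength = throat * length * allowable stress
= 9 * 96 * 134 N
= 115776 N
= 115.78 kN

115.78 kN


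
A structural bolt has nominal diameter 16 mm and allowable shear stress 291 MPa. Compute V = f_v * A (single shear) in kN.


A = pi * d^2 / 4 = pi * 16^2 / 4 = 201.0619 mm^2
V = f_v * A / 1000 = 291 * 201.0619 / 1000
= 58.509 kN

58.509 kN


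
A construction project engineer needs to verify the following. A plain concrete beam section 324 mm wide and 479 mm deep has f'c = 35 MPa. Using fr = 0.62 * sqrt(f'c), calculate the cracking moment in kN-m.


fr = 0.62 * sqrt(35) = 0.62 * 5.9161 = 3.668 MPa
I = 324 * 479^3 / 12 = 2967360453.0 mm^4
y_t = 239.5 mm
M_cr = fr * I / y_t = 3.668 * 2967360453.0 / 239.5 N-mm
= 45.4455 kN-m

45.4455 kN-m


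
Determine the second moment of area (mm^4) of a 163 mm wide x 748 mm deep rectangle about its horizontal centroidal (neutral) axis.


I = b * h^3 / 12
= 163 * 748^3 / 12
= 163 * 418508992 / 12
= 5684747141.33 mm^4

5684747141.33 mm^4


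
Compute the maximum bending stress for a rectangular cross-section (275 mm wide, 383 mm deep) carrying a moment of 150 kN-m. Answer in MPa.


I = b * h^3 / 12 = 275 * 383^3 / 12 = 1287501577.08 mm^4
y = h / 2 = 383 / 2 = 191.5 mm
M = 150 kN-m = 150000000.0 N-mm
sigma = M * y / I = 150000000.0 * 191.5 / 1287501577.08
= 22.31 MPa

22.31 MPa


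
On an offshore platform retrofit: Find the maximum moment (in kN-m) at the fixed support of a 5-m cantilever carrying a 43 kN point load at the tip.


For a cantilever with a point load at the free end:
M_max = P * L = 43 * 5 = 215 kN-m

215 kN-m


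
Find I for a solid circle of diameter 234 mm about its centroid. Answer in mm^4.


r = d / 2 = 234 / 2 = 117.0 mm
I = pi * r^4 / 4 = pi * 117.0^4 / 4
= 147174757.31 mm^4

147174757.31 mm^4


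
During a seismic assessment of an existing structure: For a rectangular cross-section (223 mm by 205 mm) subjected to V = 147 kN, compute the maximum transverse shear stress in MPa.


A = b * h = 223 * 205 = 45715 mm^2
V = 147 kN = 147000.0 N
tau_max = 1.5 * V / A = 1.5 * 147000.0 / 45715
= 4.8234 MPa

4.8234 MPa


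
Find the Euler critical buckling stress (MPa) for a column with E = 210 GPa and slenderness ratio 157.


sigma_cr = pi^2 * E / lambda^2
= 9.8696 * 210000.0 / 157^2
= 9.8696 * 210000.0 / 24649
= 84.0852 MPa

84.0852 MPa


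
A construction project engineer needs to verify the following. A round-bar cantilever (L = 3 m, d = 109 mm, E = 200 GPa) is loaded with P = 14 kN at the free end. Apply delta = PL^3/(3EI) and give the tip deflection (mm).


I = pi * d^4 / 64 = pi * 109^4 / 64 = 6929085.02 mm^4
L = 3000.0 mm, P = 14000.0 N, E = 200000.0 MPa
delta = P * L^3 / (3 * E * I)
= 14000.0 * 3000.0^3 / (3 * 200000.0 * 6929085.02)
= 90.9211 mm

90.9211 mm


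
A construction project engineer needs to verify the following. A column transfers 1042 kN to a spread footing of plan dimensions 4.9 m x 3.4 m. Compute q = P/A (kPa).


A = 4.9 * 3.4 = 16.66 m^2
q = P / A = 1042 / 16.66
= 62.545 kPa

62.545 kPa


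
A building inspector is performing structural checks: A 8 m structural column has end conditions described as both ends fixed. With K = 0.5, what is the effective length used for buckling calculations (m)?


L_eff = K * L
= 0.5 * 8
= 4.0 m

4.0 m


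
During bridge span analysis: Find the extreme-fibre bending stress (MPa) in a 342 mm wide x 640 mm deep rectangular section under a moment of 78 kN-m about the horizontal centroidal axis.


I = b * h^3 / 12 = 342 * 640^3 / 12 = 7471104000.0 mm^4
y = h / 2 = 640 / 2 = 320.0 mm
M = 78 kN-m = 78000000.0 N-mm
sigma = M * y / I = 78000000.0 * 320.0 / 7471104000.0
= 3.34 MPa

3.34 MPa


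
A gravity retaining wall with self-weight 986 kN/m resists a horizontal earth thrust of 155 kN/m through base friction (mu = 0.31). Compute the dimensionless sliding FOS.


Resisting force = mu * W = 0.31 * 986 = 305.66 kN/m
FOS = Resisting / Driving = 305.66 / 155
= 1.972 (dimensionless)

1.972 (dimensionless)


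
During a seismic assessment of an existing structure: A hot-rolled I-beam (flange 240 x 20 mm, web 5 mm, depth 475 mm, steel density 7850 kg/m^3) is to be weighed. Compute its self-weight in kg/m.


A_flanges = 2 * 240 * 20 = 9600 mm^2
A_web = (475 - 2 * 20) * 5 = 2175 mm^2
A_total = 9600 + 2175 = 11775 mm^2 = 0.011775 m^2
Weight = rho * A = 7850 * 0.011775 = 92.4338 kg/m

92.4338 kg/m


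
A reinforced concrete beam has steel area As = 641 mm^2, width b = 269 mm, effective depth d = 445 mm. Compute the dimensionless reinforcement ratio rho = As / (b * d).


rho = As / (b * d)
= 641 / (269 * 445)
= 641 / 119705
= 0.005355 (dimensionless)

0.005355 (dimensionless)


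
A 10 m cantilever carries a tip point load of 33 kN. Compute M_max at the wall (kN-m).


For a cantilever with a point load at the free end:
M_max = P * L = 33 * 10 = 330 kN-m

330 kN-m


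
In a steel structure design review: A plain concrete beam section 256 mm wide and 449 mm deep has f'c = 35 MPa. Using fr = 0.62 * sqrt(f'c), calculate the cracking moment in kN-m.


fr = 0.62 * sqrt(35) = 0.62 * 5.9161 = 3.668 MPa
I = 256 * 449^3 / 12 = 1931068778.67 mm^4
y_t = 224.5 mm
M_cr = fr * I / y_t = 3.668 * 1931068778.67 / 224.5 N-mm
= 31.5506 kN-m

31.5506 kN-m


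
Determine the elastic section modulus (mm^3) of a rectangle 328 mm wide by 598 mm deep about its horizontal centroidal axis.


S = b * h^2 / 6
= 328 * 598^2 / 6
= 328 * 357604 / 6
= 19549018.67 mm^3

19549018.67 mm^3


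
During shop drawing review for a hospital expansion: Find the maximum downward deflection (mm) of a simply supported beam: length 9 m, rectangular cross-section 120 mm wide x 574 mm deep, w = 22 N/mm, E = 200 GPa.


I = 120 * 574^3 / 12 = 1891192240.0 mm^4
L = 9000.0 mm, w = 22 N/mm, E = 200000.0 MPa
delta = 5 * w * L^4 / (384 * E * I)
= 5 * 22 * 9000.0^4 / (384 * 200000.0 * 1891192240.0)
= 4.969 mm

4.969 mm


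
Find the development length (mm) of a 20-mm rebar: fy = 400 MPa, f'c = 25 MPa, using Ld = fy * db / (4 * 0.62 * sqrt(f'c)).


Ld = (fy * db) / (4 * 0.62 * sqrt(f'c))
= (400 * 20) / (4 * 0.62 * sqrt(25))
= 8000 / 12.4
= 645.16 mm

645.16 mm


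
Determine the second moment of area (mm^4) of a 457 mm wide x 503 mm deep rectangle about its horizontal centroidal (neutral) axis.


I = b * h^3 / 12
= 457 * 503^3 / 12
= 457 * 127263527 / 12
= 4846619319.92 mm^4

4846619319.92 mm^4


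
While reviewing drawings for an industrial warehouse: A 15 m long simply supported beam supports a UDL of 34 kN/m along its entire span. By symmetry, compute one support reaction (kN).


Total load = w * L = 34 * 15 = 510 kN
By symmetry, each reaction R = total / 2 = 510 / 2 = 255.0 kN

255.0 kN


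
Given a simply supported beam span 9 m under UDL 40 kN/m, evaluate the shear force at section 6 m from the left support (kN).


R_A = w * L / 2 = 40 * 9 / 2 = 180.0 kN
V(x) = R_A - w * x = 180.0 - 40 * 6
= -60.0 kN

-60.0 kN


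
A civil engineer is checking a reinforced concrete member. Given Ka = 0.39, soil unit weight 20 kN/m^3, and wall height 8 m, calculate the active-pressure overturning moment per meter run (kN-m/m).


Pa = 0.5 * Ka * gamma * H^2
= 0.5 * 0.39 * 20 * 8^2
= 249.6 kN/m
Arm = H / 3 = 8 / 3 = 2.6667 m
Mo = Pa * arm = Pa * H / 3 = 249.6 * 8 / 3 = 665.6 kN-m/m

665.6 kN-m/m


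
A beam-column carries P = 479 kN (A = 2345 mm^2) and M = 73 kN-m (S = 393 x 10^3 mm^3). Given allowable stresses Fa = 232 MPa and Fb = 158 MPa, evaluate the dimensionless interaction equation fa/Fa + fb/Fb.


f_a = P / A = 479000.0 / 2345 = 204.2644 MPa
f_b = M / S = 73000000.0 / 393000.0 = 185.7506 MPa
Ratio = f_a / Fa + f_b / Fb
= 204.2644 / 232 + 185.7506 / 158
= 2.0561 (dimensionless)

2.0561 (dimensionless)


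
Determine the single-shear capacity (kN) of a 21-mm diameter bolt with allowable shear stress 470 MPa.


A = pi * d^2 / 4 = pi * 21^2 / 4 = 346.3606 mm^2
V = f_v * A / 1000 = 470 * 346.3606 / 1000
= 162.7895 kN

162.7895 kN


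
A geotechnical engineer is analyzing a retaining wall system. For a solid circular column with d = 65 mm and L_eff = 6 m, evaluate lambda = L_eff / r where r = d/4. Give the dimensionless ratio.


Radius of gyration r = d / 4 = 65 / 4 = 16.25 mm
L_eff = 6000.0 mm
Slenderness ratio = L / r = 6000.0 / 16.25 = 369.23 (dimensionless)

369.23 (dimensionless)


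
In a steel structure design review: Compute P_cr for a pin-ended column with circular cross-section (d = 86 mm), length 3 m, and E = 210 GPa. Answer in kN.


I = pi * d^4 / 64 = 2685120.03 mm^4
L = 3000.0 mm
P_cr = pi^2 * E * I / L^2
= 9.8696 * 210000.0 * 2685120.03 / 3000.0^2
= 618358.36 N = 618.3584 kN

618.3584 kN


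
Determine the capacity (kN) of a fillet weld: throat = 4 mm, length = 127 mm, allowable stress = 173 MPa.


Strength = throat * length * allowable stress
= 4 * 127 * 173 N
= 87884 N
= 87.88 kN

87.88 kN


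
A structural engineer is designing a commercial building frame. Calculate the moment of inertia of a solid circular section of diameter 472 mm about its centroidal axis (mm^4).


r = d / 2 = 472 / 2 = 236.0 mm
I = pi * r^4 / 4 = pi * 236.0^4 / 4
= 2436339987.1 mm^4

2436339987.1 mm^4


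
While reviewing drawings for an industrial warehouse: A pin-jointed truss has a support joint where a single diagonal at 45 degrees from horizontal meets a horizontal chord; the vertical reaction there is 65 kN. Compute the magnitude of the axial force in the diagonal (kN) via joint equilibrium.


At the joint, only the diagonal has a vertical component, so vertical equilibrium gives:
F * sin(45) = 65
F = 65 / sin(45)
= 65 / 0.707107
= 91.92 kN

91.92 kN


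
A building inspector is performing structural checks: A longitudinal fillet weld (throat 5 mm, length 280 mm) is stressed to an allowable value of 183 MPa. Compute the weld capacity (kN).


Strength = throat * length * allowable stress
= 5 * 280 * 183 N
= 256200 N
= 256.2 kN

256.2 kN


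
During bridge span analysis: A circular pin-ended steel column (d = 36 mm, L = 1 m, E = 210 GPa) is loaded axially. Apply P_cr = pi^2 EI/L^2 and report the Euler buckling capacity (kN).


I = pi * d^4 / 64 = 82447.96 mm^4
L = 1000.0 mm
P_cr = pi^2 * E * I / L^2
= 9.8696 * 210000.0 * 82447.96 / 1000.0^2
= 170883.03 N = 170.883 kN

170.883 kN


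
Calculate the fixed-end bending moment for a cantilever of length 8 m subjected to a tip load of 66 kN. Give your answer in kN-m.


For a cantilever with a point load at the free end:
M_max = P * L = 66 * 8 = 528 kN-m

528 kN-m


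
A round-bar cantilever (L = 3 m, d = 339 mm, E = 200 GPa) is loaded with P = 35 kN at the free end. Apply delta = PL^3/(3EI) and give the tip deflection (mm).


I = pi * d^4 / 64 = pi * 339^4 / 64 = 648289058.0 mm^4
L = 3000.0 mm, P = 35000.0 N, E = 200000.0 MPa
delta = P * L^3 / (3 * E * I)
= 35000.0 * 3000.0^3 / (3 * 200000.0 * 648289058.0)
= 2.4295 mm

2.4295 mm


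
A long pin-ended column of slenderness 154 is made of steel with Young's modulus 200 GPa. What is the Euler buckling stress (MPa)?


sigma_cr = pi^2 * E / lambda^2
= 9.8696 * 200000.0 / 154^2
= 9.8696 * 200000.0 / 23716
= 83.2316 MPa

83.2316 MPa


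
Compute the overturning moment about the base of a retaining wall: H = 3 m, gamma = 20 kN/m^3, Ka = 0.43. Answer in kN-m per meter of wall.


Pa = 0.5 * Ka * gamma * H^2
= 0.5 * 0.43 * 20 * 3^2
= 38.7 kN/m
Arm = H / 3 = 3 / 3 = 1.0 m
Mo = Pa * arm = Pa * H / 3 = 38.7 * 3 / 3 = 38.7 kN-m/m

38.7 kN-m/m


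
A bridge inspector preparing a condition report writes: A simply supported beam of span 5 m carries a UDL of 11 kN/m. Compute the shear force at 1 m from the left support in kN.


R_A = w * L / 2 = 11 * 5 / 2 = 27.5 kN
V(x) = R_A - w * x = 27.5 - 11 * 1
= 16.5 kN

16.5 kN


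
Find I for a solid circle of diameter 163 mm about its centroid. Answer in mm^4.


r = d / 2 = 163 / 2 = 81.5 mm
I = pi * r^4 / 4 = pi * 81.5^4 / 4
= 34651362.54 mm^4

34651362.54 mm^4


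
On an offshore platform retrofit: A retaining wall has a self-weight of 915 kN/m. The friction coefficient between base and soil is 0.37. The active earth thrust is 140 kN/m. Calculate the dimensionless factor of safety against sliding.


Resisting force = mu * W = 0.37 * 915 = 338.55 kN/m
FOS = Resisting / Driving = 338.55 / 140
= 2.4182 (dimensionless)

2.4182 (dimensionless)


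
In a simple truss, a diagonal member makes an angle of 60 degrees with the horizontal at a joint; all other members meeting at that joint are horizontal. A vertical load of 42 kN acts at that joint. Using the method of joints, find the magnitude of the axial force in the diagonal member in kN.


At the joint, only the diagonal has a vertical component, so vertical equilibrium gives:
F * sin(60) = 42
F = 42 / sin(60)
= 42 / 0.866025
= 48.5 kN

48.5 kN


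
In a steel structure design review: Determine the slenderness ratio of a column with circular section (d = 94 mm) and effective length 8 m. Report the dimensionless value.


Radius of gyration r = d / 4 = 94 / 4 = 23.5 mm
L_eff = 8000.0 mm
Slenderness ratio = L / r = 8000.0 / 23.5 = 340.43 (dimensionless)

340.43 (dimensionless)


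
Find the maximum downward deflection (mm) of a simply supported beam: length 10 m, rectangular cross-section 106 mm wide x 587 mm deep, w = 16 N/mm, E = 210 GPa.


I = 106 * 587^3 / 12 = 1786647693.17 mm^4
L = 10000.0 mm, w = 16 N/mm, E = 210000.0 MPa
delta = 5 * w * L^4 / (384 * E * I)
= 5 * 16 * 10000.0^4 / (384 * 210000.0 * 1786647693.17)
= 5.5527 mm

5.5527 mm


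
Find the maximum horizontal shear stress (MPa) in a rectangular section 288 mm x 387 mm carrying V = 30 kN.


A = b * h = 288 * 387 = 111456 mm^2
V = 30 kN = 30000.0 N
tau_max = 1.5 * V / A = 1.5 * 30000.0 / 111456
= 0.4037 MPa

0.4037 MPa


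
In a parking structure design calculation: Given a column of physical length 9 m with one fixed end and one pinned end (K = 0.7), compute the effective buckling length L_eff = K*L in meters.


L_eff = K * L
= 0.7 * 9
= 6.3 m

6.3 m


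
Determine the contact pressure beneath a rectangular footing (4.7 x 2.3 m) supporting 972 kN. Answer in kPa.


A = 4.7 * 2.3 = 10.81 m^2
q = P / A = 972 / 10.81
= 89.9167 kPa

89.9167 kPa


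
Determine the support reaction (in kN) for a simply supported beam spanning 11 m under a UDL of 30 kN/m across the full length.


Total load = w * L = 30 * 11 = 330 kN
By symmetry, each reaction R = total / 2 = 330 / 2 = 165.0 kN

165.0 kN


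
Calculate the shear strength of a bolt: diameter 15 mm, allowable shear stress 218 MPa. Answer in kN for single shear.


A = pi * d^2 / 4 = pi * 15^2 / 4 = 176.7146 mm^2
V = f_v * A / 1000 = 218 * 176.7146 / 1000
= 38.5238 kN

38.5238 kN


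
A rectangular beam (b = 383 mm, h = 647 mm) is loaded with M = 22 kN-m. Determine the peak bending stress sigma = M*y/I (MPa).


I = b * h^3 / 12 = 383 * 647^3 / 12 = 8644310734.08 mm^4
y = h / 2 = 647 / 2 = 323.5 mm
M = 22 kN-m = 22000000.0 N-mm
sigma = M * y / I = 22000000.0 * 323.5 / 8644310734.08
= 0.82 MPa

0.82 MPa


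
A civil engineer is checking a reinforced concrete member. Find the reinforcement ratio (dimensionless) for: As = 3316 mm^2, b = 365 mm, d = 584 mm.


rho = As / (b * d)
= 3316 / (365 * 584)
= 3316 / 213160
= 0.015556 (dimensionless)

0.015556 (dimensionless)


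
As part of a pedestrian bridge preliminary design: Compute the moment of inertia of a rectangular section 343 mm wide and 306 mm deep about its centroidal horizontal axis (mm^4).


I = b * h^3 / 12
= 343 * 306^3 / 12
= 343 * 28652616 / 12
= 818987274.0 mm^4

818987274.0 mm^4


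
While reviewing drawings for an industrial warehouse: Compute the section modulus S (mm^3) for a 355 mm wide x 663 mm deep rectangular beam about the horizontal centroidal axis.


S = b * h^2 / 6
= 355 * 663^2 / 6
= 355 * 439569 / 6
= 26007832.5 mm^3

26007832.5 mm^3


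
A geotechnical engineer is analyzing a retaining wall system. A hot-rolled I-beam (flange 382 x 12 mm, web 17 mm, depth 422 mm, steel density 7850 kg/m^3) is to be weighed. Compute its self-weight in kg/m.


A_flanges = 2 * 382 * 12 = 9168 mm^2
A_web = (422 - 2 * 12) * 17 = 6766 mm^2
A_total = 9168 + 6766 = 15934 mm^2 = 0.015934 m^2
Weight = rho * A = 7850 * 0.015934 = 125.0819 kg/m

125.0819 kg/m


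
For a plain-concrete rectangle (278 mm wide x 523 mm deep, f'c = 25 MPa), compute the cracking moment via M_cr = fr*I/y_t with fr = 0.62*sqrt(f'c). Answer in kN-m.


fr = 0.62 * sqrt(25) = 0.62 * 5.0 = 3.1 MPa
I = 278 * 523^3 / 12 = 3314122952.17 mm^4
y_t = 261.5 mm
M_cr = fr * I / y_t = 3.1 * 3314122952.17 / 261.5 N-mm
= 39.2879 kN-m

39.2879 kN-m


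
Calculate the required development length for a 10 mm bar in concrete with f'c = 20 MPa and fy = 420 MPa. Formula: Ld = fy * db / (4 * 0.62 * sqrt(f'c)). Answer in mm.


Ld = (fy * db) / (4 * 0.62 * sqrt(f'c))
= (420 * 10) / (4 * 0.62 * sqrt(20))
= 4200 / 11.0909
= 378.69 mm

378.69 mm


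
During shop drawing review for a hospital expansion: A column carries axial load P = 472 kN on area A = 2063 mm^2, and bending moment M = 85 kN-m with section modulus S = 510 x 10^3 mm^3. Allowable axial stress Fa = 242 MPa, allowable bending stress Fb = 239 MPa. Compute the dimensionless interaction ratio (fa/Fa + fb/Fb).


f_a = P / A = 472000.0 / 2063 = 228.793 MPa
f_b = M / S = 85000000.0 / 510000.0 = 166.6667 MPa
Ratio = f_a / Fa + f_b / Fb
= 228.793 / 242 + 166.6667 / 239
= 1.6428 (dimensionless)

1.6428 (dimensionless)


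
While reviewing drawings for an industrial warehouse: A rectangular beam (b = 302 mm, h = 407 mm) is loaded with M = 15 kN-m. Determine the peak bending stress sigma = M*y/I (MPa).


I = b * h^3 / 12 = 302 * 407^3 / 12 = 1696715098.83 mm^4
y = h / 2 = 407 / 2 = 203.5 mm
M = 15 kN-m = 15000000.0 N-mm
sigma = M * y / I = 15000000.0 * 203.5 / 1696715098.83
= 1.8 MPa

1.8 MPa


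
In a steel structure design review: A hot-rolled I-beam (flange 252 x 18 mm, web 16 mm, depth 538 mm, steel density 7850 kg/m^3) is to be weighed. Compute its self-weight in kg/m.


A_flanges = 2 * 252 * 18 = 9072 mm^2
A_web = (538 - 2 * 18) * 16 = 8032 mm^2
A_total = 9072 + 8032 = 17104 mm^2 = 0.017104 m^2
Weight = rho * A = 7850 * 0.017104 = 134.2664 kg/m

134.2664 kg/m


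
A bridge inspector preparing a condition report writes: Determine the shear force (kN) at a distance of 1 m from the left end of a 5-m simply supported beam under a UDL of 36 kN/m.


R_A = w * L / 2 = 36 * 5 / 2 = 90.0 kN
V(x) = R_A - w * x = 90.0 - 36 * 1
= 54.0 kN

54.0 kN


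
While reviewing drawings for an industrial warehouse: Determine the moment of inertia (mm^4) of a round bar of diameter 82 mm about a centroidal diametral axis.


r = d / 2 = 82 / 2 = 41.0 mm
I = pi * r^4 / 4 = pi * 41.0^4 / 4
= 2219347.5 mm^4

2219347.5 mm^4


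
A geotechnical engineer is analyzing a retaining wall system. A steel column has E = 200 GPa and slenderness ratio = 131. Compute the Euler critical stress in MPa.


sigma_cr = pi^2 * E / lambda^2
= 9.8696 * 200000.0 / 131^2
= 9.8696 * 200000.0 / 17161
= 115.0237 MPa

115.0237 MPa


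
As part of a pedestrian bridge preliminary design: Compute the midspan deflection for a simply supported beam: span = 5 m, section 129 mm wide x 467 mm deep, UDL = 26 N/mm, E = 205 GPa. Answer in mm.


I = 129 * 467^3 / 12 = 1094861302.25 mm^4
L = 5000.0 mm, w = 26 N/mm, E = 205000.0 MPa
delta = 5 * w * L^4 / (384 * E * I)
= 5 * 26 * 5000.0^4 / (384 * 205000.0 * 1094861302.25)
= 0.9427 mm

0.9427 mm


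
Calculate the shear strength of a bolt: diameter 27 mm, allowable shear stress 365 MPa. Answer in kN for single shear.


A = pi * d^2 / 4 = pi * 27^2 / 4 = 572.5553 mm^2
V = f_v * A / 1000 = 365 * 572.5553 / 1000
= 208.9827 kN

208.9827 kN


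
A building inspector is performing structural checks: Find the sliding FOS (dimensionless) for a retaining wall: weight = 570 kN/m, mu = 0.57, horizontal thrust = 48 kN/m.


Resisting force = mu * W = 0.57 * 570 = 324.9 kN/m
FOS = Resisting / Driving = 324.9 / 48
= 6.7687 (dimensionless)

6.7687 (dimensionless)


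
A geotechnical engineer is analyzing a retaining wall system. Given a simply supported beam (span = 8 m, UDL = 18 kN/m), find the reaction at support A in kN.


Total load = w * L = 18 * 8 = 144 kN
By symmetry, each reaction R = total / 2 = 144 / 2 = 72.0 kN

72.0 kN


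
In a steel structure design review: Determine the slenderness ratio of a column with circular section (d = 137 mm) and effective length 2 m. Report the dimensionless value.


Radius of gyration r = d / 4 = 137 / 4 = 34.25 mm
L_eff = 2000.0 mm
Slenderness ratio = L / r = 2000.0 / 34.25 = 58.39 (dimensionless)

58.39 (dimensionless)


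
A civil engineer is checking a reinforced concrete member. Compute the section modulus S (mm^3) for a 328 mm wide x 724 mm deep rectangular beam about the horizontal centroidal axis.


S = b * h^2 / 6
= 328 * 724^2 / 6
= 328 * 524176 / 6
= 28654954.67 mm^3

28654954.67 mm^3


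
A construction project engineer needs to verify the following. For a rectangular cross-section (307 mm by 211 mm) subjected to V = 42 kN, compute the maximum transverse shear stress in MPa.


A = b * h = 307 * 211 = 64777 mm^2
V = 42 kN = 42000.0 N
tau_max = 1.5 * V / A = 1.5 * 42000.0 / 64777
= 0.9726 MPa

0.9726 MPa


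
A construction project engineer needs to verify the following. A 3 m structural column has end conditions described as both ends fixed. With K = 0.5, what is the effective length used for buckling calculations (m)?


L_eff = K * L
= 0.5 * 3
= 1.5 m

1.5 m


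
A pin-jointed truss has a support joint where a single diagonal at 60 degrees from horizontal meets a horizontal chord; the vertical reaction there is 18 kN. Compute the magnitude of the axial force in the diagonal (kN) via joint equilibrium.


At the joint, only the diagonal has a vertical component, so vertical equilibrium gives:
F * sin(60) = 18
F = 18 / sin(60)
= 18 / 0.866025
= 20.78 kN

20.78 kN


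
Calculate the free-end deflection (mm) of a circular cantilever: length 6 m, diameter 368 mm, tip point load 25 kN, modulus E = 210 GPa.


I = pi * d^4 / 64 = pi * 368^4 / 64 = 900245944.09 mm^4
L = 6000.0 mm, P = 25000.0 N, E = 210000.0 MPa
delta = P * L^3 / (3 * E * I)
= 25000.0 * 6000.0^3 / (3 * 210000.0 * 900245944.09)
= 9.5212 mm

9.5212 mm


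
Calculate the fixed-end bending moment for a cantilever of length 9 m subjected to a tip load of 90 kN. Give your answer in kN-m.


For a cantilever with a point load at the free end:
M_max = P * L = 90 * 9 = 810 kN-m

810 kN-m


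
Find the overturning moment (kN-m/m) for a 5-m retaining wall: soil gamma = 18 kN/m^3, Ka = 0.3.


Pa = 0.5 * Ka * gamma * H^2
= 0.5 * 0.3 * 18 * 5^2
= 67.5 kN/m
Arm = H / 3 = 5 / 3 = 1.6667 m
Mo = Pa * arm = Pa * H / 3 = 67.5 * 5 / 3 = 112.5 kN-m/m

112.5 kN-m/m


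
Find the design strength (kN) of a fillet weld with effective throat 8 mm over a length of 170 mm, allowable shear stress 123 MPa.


Strength = throat * length * allowable stress
= 8 * 170 * 123 N
= 167280 N
= 167.28 kN

167.28 kN


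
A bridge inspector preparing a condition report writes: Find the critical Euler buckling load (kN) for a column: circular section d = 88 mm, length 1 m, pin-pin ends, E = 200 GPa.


I = pi * d^4 / 64 = 2943747.71 mm^4
L = 1000.0 mm
P_cr = pi^2 * E * I / L^2
= 9.8696 * 200000.0 * 2943747.71 / 1000.0^2
= 5810725.08 N = 5810.7251 kN

5810.7251 kN


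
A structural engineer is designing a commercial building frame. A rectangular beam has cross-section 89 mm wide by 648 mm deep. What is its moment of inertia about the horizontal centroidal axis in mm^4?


I = b * h^3 / 12
= 89 * 648^3 / 12
= 89 * 272097792 / 12
= 2018058624.0 mm^4

2018058624.0 mm^4


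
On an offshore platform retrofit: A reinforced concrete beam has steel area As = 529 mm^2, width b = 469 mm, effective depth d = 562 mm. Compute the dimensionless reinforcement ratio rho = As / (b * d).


rho = As / (b * d)
= 529 / (469 * 562)
= 529 / 263578
= 0.002007 (dimensionless)

0.002007 (dimensionless)


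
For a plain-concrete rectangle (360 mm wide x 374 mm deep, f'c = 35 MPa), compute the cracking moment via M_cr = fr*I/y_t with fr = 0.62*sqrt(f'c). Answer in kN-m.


fr = 0.62 * sqrt(35) = 0.62 * 5.9161 = 3.668 MPa
I = 360 * 374^3 / 12 = 1569408720.0 mm^4
y_t = 187.0 mm
M_cr = fr * I / y_t = 3.668 * 1569408720.0 / 187.0 N-mm
= 30.7837 kN-m

30.7837 kN-m


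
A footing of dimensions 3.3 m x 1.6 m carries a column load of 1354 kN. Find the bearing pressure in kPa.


A = 3.3 * 1.6 = 5.28 m^2
q = P / A = 1354 / 5.28
= 256.4394 kPa

256.4394 kPa


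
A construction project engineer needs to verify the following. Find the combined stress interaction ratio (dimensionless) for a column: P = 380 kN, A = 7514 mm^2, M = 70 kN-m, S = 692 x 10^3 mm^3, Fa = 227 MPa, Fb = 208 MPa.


f_a = P / A = 380000.0 / 7514 = 50.5723 MPa
f_b = M / S = 70000000.0 / 692000.0 = 101.1561 MPa
Ratio = f_a / Fa + f_b / Fb
= 50.5723 / 227 + 101.1561 / 208
= 0.7091 (dimensionless)

0.7091 (dimensionless)


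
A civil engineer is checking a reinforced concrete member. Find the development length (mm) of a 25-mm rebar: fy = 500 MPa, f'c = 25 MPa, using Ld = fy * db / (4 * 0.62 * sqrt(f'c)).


Ld = (fy * db) / (4 * 0.62 * sqrt(f'c))
= (500 * 25) / (4 * 0.62 * sqrt(25))
= 12500 / 12.4
= 1008.06 mm

1008.06 mm


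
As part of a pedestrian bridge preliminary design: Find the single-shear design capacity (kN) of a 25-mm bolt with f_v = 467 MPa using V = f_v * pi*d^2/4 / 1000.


A = pi * d^2 / 4 = pi * 25^2 / 4 = 490.8739 mm^2
V = f_v * A / 1000 = 467 * 490.8739 / 1000
= 229.2381 kN

229.2381 kN


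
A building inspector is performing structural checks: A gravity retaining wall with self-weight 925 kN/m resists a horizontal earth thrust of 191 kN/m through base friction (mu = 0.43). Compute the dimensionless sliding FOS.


Resisting force = mu * W = 0.43 * 925 = 397.75 kN/m
FOS = Resisting / Driving = 397.75 / 191
= 2.0825 (dimensionless)

2.0825 (dimensionless)


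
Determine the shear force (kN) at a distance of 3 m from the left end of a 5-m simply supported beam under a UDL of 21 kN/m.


R_A = w * L / 2 = 21 * 5 / 2 = 52.5 kN
V(x) = R_A - w * x = 52.5 - 21 * 3
= -10.5 kN

-10.5 kN


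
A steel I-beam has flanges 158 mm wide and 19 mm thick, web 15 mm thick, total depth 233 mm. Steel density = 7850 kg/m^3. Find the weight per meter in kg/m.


A_flanges = 2 * 158 * 19 = 6004 mm^2
A_web = (233 - 2 * 19) * 15 = 2925 mm^2
A_total = 6004 + 2925 = 8929 mm^2 = 0.008929 m^2
Weight = rho * A = 7850 * 0.008929 = 70.0927 kg/m

70.0927 kg/m


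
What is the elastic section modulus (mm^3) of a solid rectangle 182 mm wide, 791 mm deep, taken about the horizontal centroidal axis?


S = b * h^2 / 6
= 182 * 791^2 / 6
= 182 * 625681 / 6
= 18978990.33 mm^3

18978990.33 mm^3


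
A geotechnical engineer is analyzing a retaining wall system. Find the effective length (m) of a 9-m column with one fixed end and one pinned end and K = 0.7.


L_eff = K * L
= 0.7 * 9
= 6.3 m

6.3 m


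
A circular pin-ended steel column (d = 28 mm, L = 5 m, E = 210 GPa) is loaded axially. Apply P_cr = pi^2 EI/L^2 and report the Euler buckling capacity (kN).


I = pi * d^4 / 64 = 30171.86 mm^4
L = 5000.0 mm
P_cr = pi^2 * E * I / L^2
= 9.8696 * 210000.0 * 30171.86 / 5000.0^2
= 2501.39 N = 2.5014 kN

2.5014 kN


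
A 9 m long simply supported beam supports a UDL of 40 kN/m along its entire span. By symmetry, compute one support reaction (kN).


Total load = w * L = 40 * 9 = 360 kN
By symmetry, each reaction R = total / 2 = 360 / 2 = 180.0 kN

180.0 kN


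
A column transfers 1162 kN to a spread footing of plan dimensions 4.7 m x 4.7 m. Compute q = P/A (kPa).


A = 4.7 * 4.7 = 22.09 m^2
q = P / A = 1162 / 22.09
= 52.603 kPa

52.603 kPa


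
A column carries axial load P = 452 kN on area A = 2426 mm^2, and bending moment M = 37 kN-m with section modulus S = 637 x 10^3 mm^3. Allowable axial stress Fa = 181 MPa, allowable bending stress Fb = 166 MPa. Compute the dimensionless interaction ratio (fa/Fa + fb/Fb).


f_a = P / A = 452000.0 / 2426 = 186.3149 MPa
f_b = M / S = 37000000.0 / 637000.0 = 58.0848 MPa
Ratio = f_a / Fa + f_b / Fb
= 186.3149 / 181 + 58.0848 / 166
= 1.3793 (dimensionless)

1.3793 (dimensionless)
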